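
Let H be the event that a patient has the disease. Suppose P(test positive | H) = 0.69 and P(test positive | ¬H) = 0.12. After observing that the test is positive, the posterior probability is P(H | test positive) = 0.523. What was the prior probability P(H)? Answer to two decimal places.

P(H) = 0.16

Bayes' rule in odds form gives O(H|E) = O(H)·[P(E|H)/P(E|¬H)], hence O(H) = O(H|E)/LR.
Posterior odds = 0.523/(1−0.523) = 1.0964. LR = 0.69/0.12 = 5.7500.
Prior odds = 1.0964/5.7500 = 0.1907, so P(H) = 0.1907/(1+0.1907) ≈ 0.16.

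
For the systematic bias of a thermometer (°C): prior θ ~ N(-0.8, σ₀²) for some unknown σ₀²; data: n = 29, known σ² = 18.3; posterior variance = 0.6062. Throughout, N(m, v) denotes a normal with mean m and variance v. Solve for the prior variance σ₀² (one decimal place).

σ₀² = 15.4

For the Normal–Normal model with known σ², precisions add: τ_n = τ₀ + n/σ².
So 1/σ₀² = 1/0.6062 − 29/18.3 = 1.649621 − 1.584699 = 0.064922.
Hence σ₀² = 1/0.064922 ≈ 15.4.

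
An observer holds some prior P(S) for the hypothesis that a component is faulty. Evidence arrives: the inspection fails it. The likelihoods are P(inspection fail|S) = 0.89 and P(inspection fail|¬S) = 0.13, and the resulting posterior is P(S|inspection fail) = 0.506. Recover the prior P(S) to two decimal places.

Bayes' rule in odds form gives O(S|E) = O(S)·[P(E|S)/P(E|¬S)], hence O(S) = O(S|E)/LR.
Posterior odds = 0.506/(1−0.506) = 1.0243. LR = 0.89/0.13 = 6.8462.
Prior odds = 1.0243/6.8462 = 0.1496, so P(S) = 0.1496/(1+0.1496) ≈ 0.13.

P(S) = 0.13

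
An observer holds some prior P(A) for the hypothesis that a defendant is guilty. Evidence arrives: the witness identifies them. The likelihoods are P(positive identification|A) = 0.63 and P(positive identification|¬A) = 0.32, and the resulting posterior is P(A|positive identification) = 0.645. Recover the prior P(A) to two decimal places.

Bayes' rule in odds form gives O(A|E) = O(A)·[P(E|A)/P(E|¬A)], hence O(A) = O(A|E)/LR.
Posterior odds = 0.645/(1−0.645) = 1.8169. LR = 0.63/0.32 = 1.9688.
Prior odds = 1.8169/1.9688 = 0.9228, so P(A) = 0.9228/(1+0.9228) ≈ 0.48.

P(A) = 0.48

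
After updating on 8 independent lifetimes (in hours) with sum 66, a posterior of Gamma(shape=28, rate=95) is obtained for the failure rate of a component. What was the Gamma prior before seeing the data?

Gamma(shape=20, rate=29)

Gamma–exponential conjugacy: posterior shape = α + n, posterior rate = β + Σtᵢ.
So α = 28 − 8 = 20 and β = 95 − 66 = 29.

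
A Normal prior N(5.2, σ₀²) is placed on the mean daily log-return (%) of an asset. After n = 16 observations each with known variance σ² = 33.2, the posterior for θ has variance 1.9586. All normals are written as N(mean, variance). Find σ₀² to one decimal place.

For the Normal–Normal model with known σ², precisions add: τ_n = τ₀ + n/σ².
So 1/σ₀² = 1/1.9586 − 16/33.2 = 0.510569 − 0.481928 = 0.028641.
Hence σ₀² = 1/0.028641 ≈ 34.9.

σ₀² = 34.9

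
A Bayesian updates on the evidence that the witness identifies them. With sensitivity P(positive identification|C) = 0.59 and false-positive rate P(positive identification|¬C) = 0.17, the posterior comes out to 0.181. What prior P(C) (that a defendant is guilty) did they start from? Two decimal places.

P(C) = 0.06

Bayes' rule in odds form gives O(C|E) = O(C)·[P(E|C)/P(E|¬C)], hence O(C) = O(C|E)/LR.
Posterior odds = 0.181/(1−0.181) = 0.2210. LR = 0.59/0.17 = 3.4706.
Prior odds = 0.2210/3.4706 = 0.0637, so P(C) = 0.0637/(1+0.0637) ≈ 0.06.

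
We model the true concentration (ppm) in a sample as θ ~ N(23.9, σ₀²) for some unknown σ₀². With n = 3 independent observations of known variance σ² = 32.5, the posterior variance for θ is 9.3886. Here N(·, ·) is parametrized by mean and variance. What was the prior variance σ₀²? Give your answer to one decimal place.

σ₀² = 70.4

For the Normal–Normal model with known σ², precisions add: τ_n = τ₀ + n/σ².
So 1/σ₀² = 1/9.3886 − 3/32.5 = 0.106512 − 0.092308 = 0.014204.
Hence σ₀² = 1/0.014204 ≈ 70.4.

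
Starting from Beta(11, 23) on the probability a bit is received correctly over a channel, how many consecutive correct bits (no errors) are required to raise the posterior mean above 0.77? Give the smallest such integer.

After k correct bits and 0 errors the posterior is Beta(11+k, 23), with mean (11+k)/(11+23+k).
Set (11+k)/(34+k) > 0.77 and solve: k > (0.77·34 − 11)/(1 − 0.77) = 66.000.
The smallest integer exceeding 66.000 is 67.

k = 67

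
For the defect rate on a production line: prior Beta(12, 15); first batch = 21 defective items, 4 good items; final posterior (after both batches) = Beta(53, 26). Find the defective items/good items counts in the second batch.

20 defective items and 7 good items

Because Beta–binomial updating is additive in the counts, the combined data contributed (α_post−α_prior, β_post−β_prior) successes and failures.
Total across both batches: 53−12=41 defective items, 26−15=11 good items.
Subtract the first batch: 41−21=20 defective items and 11−4=7 good items.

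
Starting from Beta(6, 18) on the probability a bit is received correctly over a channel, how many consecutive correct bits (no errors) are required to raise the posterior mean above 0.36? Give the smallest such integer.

k = 5

After k correct bits and 0 errors the posterior is Beta(6+k, 18), with mean (6+k)/(6+18+k).
Set (6+k)/(24+k) > 0.36 and solve: k > (0.36·24 − 6)/(1 − 0.36) = 4.125.
The smallest integer exceeding 4.125 is 5, and checking k=5: (11)/(29) = 0.3793 > 0.36.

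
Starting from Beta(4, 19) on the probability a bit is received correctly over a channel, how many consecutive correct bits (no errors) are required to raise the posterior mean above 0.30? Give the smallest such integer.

k = 5

After k correct bits and 0 errors the posterior is Beta(4+k, 19), with mean (4+k)/(4+19+k).
Set (4+k)/(23+k) > 0.30 and solve: k > (0.30·23 − 4)/(1 − 0.30) = 4.143.
The smallest integer exceeding 4.143 is 5.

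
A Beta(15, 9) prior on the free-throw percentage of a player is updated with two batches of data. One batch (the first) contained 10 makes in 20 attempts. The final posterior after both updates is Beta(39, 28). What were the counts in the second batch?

14 makes and 9 misses

Because Beta–binomial updating is additive in the counts, the combined data contributed (α_post−α_prior, β_post−β_prior) successes and failures.
Total across both batches: 39−15=24 makes, 28−9=19 misses.
Subtract the first batch: 24−10=14 makes and 19−10=9 misses.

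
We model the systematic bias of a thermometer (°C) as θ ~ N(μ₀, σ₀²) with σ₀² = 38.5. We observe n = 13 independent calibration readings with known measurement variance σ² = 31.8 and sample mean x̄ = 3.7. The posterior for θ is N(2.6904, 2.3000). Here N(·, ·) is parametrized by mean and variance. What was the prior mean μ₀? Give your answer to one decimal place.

The posterior mean is a precision-weighted average: μ_n = (τ₀μ₀ + τ_data·x̄)/(τ₀+τ_data), with τ₀=1/σ₀² and τ_data=n/σ².
Here τ₀ = 1/38.5 = 0.025974 and τ_data = 13/31.8 = 0.408805, so τ_n = 0.434779.
Rearranging for μ₀: μ₀ = (μ_n·τ_n − τ_data·x̄)/τ₀ = (2.6904·0.434779 − 0.408805·3.7) / 0.025974 = -0.342849/0.025974 ≈ -13.2.

μ₀ = -13.2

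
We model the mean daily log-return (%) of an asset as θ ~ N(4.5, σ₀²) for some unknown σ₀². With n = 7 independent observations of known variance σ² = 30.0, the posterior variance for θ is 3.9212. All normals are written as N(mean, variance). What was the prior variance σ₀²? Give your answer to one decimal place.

σ₀² = 46.1

Posterior precision equals prior precision plus data precision: 1/σ_n² = 1/σ₀² + n/σ².
So 1/σ₀² = 1/3.9212 − 7/30.0 = 0.255024 − 0.233333 = 0.021691.
Hence σ₀² = 1/0.021691 ≈ 46.1.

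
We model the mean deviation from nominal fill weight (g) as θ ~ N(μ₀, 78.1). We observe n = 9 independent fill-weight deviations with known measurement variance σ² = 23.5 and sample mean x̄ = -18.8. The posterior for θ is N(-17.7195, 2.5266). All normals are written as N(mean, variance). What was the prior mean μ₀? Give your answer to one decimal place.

With known observation variance, the Normal–Normal posterior has precision τ_n = τ₀ + n/σ² and mean μ_n = (τ₀μ₀ + (n/σ²)x̄)/τ_n.
Here τ₀ = 1/78.1 = 0.012804 and τ_data = 9/23.5 = 0.382979, so τ_n = 0.395783.
Rearranging for μ₀: μ₀ = (μ_n·τ_n − τ_data·x̄)/τ₀ = (-17.7195·0.395783 − 0.382979·-18.8) / 0.012804 = 0.186928/0.012804 ≈ 14.6.

μ₀ = 14.6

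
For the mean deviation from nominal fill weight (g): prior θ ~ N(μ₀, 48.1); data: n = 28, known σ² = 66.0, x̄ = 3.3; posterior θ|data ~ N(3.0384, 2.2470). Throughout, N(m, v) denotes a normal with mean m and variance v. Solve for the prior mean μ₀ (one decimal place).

The posterior mean is a precision-weighted average: μ_n = (τ₀μ₀ + τ_data·x̄)/(τ₀+τ_data), with τ₀=1/σ₀² and τ_data=n/σ².
Here τ₀ = 1/48.1 = 0.020790 and τ_data = 28/66.0 = 0.424242, so τ_n = 0.445032.
Rearranging for μ₀: μ₀ = (μ_n·τ_n − τ_data·x̄)/τ₀ = (3.0384·0.445032 − 0.424242·3.3) / 0.020790 = -0.047813/0.020790 ≈ -2.3.

μ₀ = -2.3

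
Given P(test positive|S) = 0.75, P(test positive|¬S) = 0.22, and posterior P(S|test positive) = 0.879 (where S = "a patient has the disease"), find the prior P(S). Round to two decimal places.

P(S) = 0.68

Bayes' rule in odds form gives O(S|E) = O(S)·[P(E|S)/P(E|¬S)], hence O(S) = O(S|E)/LR.
Posterior odds = 0.879/(1−0.879) = 7.2645. LR = 0.75/0.22 = 3.4091.
Prior odds = 7.2645/3.4091 = 2.1309, so P(S) = 2.1309/(1+2.1309) ≈ 0.68.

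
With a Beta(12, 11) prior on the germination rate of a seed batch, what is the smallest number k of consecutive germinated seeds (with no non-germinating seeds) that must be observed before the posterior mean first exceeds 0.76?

k = 23

After k germinated seeds and 0 non-germinating seeds the posterior is Beta(12+k, 11), with mean (12+k)/(12+11+k).
Set (12+k)/(23+k) > 0.76 and solve: k > (0.76·23 − 12)/(1 − 0.76) = 22.833.
The smallest integer exceeding 22.833 is 23.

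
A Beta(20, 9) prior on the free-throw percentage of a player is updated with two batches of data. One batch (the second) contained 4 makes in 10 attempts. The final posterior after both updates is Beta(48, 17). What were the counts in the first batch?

Sequential conjugate updates are equivalent to a single update on the pooled data, so total successes = posterior α − prior α and total failures = posterior β − prior β.
Total across both batches: 48−20=28 makes, 17−9=8 misses.
Subtract the second batch: 28−4=24 makes and 8−6=2 misses.

24 makes and 2 misses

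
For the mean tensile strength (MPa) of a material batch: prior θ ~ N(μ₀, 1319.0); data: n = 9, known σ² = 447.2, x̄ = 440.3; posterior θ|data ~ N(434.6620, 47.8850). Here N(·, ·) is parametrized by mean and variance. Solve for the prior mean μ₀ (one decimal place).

The posterior mean is a precision-weighted average: μ_n = (τ₀μ₀ + τ_data·x̄)/(τ₀+τ_data), with τ₀=1/σ₀² and τ_data=n/σ².
Here τ₀ = 1/1319.0 = 0.000758 and τ_data = 9/447.2 = 0.020125, so τ_n = 0.020883.
Rearranging for μ₀: μ₀ = (μ_n·τ_n − τ_data·x̄)/τ₀ = (434.6620·0.020883 − 0.020125·440.3) / 0.000758 = 0.216009/0.000758 ≈ 285.0.

μ₀ = 285.0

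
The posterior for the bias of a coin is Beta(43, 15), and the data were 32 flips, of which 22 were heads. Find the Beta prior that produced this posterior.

Beta(21, 5)

Under Beta–binomial conjugacy the posterior parameters are (a+s, b+f).
So a = 43 − 22 = 21 and b = 15 − 10 = 5.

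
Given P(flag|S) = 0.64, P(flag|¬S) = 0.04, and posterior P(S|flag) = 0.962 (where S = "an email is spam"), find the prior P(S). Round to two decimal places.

P(S) = 0.61

Bayes' rule in odds form gives O(S|E) = O(S)·[P(E|S)/P(E|¬S)], hence O(S) = O(S|E)/LR.
Posterior odds = 0.962/(1−0.962) = 25.3158. LR = 0.64/0.04 = 16.0000.
Prior odds = 25.3158/16.0000 = 1.5822, so P(S) = 1.5822/(1+1.5822) ≈ 0.61.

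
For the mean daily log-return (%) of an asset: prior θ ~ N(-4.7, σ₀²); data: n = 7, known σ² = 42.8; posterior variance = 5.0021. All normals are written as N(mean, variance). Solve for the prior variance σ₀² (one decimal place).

σ₀² = 27.5

For the Normal–Normal model with known σ², precisions add: τ_n = τ₀ + n/σ².
So 1/σ₀² = 1/5.0021 − 7/42.8 = 0.199916 − 0.163551 = 0.036365.
Hence σ₀² = 1/0.036365 ≈ 27.5.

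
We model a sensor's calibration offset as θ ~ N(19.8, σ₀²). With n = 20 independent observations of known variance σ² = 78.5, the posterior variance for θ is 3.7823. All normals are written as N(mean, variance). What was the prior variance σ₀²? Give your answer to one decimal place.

σ₀² = 104.0

Posterior precision equals prior precision plus data precision: 1/σ_n² = 1/σ₀² + n/σ².
So 1/σ₀² = 1/3.7823 − 20/78.5 = 0.264389 − 0.254777 = 0.009612.
Hence σ₀² = 1/0.009612 ≈ 104.0.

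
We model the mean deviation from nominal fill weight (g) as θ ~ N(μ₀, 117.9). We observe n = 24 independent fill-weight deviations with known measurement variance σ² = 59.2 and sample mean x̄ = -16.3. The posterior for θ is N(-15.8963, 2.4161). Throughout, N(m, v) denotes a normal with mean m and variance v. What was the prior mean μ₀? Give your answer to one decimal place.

With known observation variance, the Normal–Normal posterior has precision τ_n = τ₀ + n/σ² and mean μ_n = (τ₀μ₀ + (n/σ²)x̄)/τ_n.
Here τ₀ = 1/117.9 = 0.008482 and τ_data = 24/59.2 = 0.405405, so τ_n = 0.413887.
Rearranging for μ₀: μ₀ = (μ_n·τ_n − τ_data·x̄)/τ₀ = (-15.8963·0.413887 − 0.405405·-16.3) / 0.008482 = 0.028830/0.008482 ≈ 3.4.

μ₀ = 3.4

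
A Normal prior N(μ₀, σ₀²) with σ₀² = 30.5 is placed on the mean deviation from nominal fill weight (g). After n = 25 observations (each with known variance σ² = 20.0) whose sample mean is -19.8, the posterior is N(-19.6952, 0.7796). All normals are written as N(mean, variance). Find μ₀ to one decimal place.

μ₀ = -15.7

With known observation variance, the Normal–Normal posterior has precision τ_n = τ₀ + n/σ² and mean μ_n = (τ₀μ₀ + (n/σ²)x̄)/τ_n.
Here τ₀ = 1/30.5 = 0.032787 and τ_data = 25/20.0 = 1.250000, so τ_n = 1.282787.
Rearranging for μ₀: μ₀ = (μ_n·τ_n − τ_data·x̄)/τ₀ = (-19.6952·1.282787 − 1.250000·-19.8) / 0.032787 = -0.514747/0.032787 ≈ -15.7.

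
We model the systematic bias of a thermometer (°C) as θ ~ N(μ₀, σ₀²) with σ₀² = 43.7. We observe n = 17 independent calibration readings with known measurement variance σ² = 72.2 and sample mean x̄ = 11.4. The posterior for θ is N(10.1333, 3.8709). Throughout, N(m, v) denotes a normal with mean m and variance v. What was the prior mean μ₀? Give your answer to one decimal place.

With known observation variance, the Normal–Normal posterior has precision τ_n = τ₀ + n/σ² and mean μ_n = (τ₀μ₀ + (n/σ²)x̄)/τ_n.
Here τ₀ = 1/43.7 = 0.022883 and τ_data = 17/72.2 = 0.235457, so τ_n = 0.258340.
Rearranging for μ₀: μ₀ = (μ_n·τ_n − τ_data·x̄)/τ₀ = (10.1333·0.258340 − 0.235457·11.4) / 0.022883 = -0.066373/0.022883 ≈ -2.9.

μ₀ = -2.9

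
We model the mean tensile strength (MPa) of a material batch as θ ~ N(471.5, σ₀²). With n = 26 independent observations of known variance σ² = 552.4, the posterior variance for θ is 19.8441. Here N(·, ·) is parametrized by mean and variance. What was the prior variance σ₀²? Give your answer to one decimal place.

σ₀² = 300.7

For the Normal–Normal model with known σ², precisions add: τ_n = τ₀ + n/σ².
So 1/σ₀² = 1/19.8441 − 26/552.4 = 0.050393 − 0.047067 = 0.003326.
Hence σ₀² = 1/0.003326 ≈ 300.7.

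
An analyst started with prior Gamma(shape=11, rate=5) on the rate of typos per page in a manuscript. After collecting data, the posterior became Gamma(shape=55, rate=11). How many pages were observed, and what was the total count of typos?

A Gamma(α, β) prior (rate parametrization) on a Poisson rate with n observations summing to S gives posterior Gamma(α+S, β+n).
Matching: Σxᵢ = 55 − 11 = 44 and n = 11 − 5 = 6.

n = 6 pages with total 44 typos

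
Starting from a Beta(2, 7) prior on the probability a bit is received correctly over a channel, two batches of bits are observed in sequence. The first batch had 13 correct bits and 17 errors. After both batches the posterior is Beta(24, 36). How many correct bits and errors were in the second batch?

Sequential conjugate updates are equivalent to a single update on the pooled data, so total successes = posterior α − prior α and total failures = posterior β − prior β.
Total across both batches: 24−2=22 correct bits, 36−7=29 errors.
Subtract the first batch: 22−13=9 correct bits and 29−17=12 errors.

9 correct bits and 12 errors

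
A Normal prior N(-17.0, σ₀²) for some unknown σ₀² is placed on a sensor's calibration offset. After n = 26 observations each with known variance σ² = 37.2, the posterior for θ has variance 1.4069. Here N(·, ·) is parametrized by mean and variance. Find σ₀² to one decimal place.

σ₀² = 84.3

For the Normal–Normal model with known σ², precisions add: τ_n = τ₀ + n/σ².
So 1/σ₀² = 1/1.4069 − 26/37.2 = 0.710783 − 0.698925 = 0.011858.
Hence σ₀² = 1/0.011858 ≈ 84.3.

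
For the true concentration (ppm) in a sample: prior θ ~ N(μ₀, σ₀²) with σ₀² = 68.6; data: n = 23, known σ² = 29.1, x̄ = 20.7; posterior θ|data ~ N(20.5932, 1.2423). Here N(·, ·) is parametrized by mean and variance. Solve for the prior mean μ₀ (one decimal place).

μ₀ = 14.8

With known observation variance, the Normal–Normal posterior has precision τ_n = τ₀ + n/σ² and mean μ_n = (τ₀μ₀ + (n/σ²)x̄)/τ_n.
Here τ₀ = 1/68.6 = 0.014577 and τ_data = 23/29.1 = 0.790378, so τ_n = 0.804955.
Rearranging for μ₀: μ₀ = (μ_n·τ_n − τ_data·x̄)/τ₀ = (20.5932·0.804955 − 0.790378·20.7) / 0.014577 = 0.215775/0.014577 ≈ 14.8.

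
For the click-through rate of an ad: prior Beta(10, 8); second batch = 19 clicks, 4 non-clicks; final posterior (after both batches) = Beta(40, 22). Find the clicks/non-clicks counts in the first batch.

Sequential conjugate updates are equivalent to a single update on the pooled data, so total successes = posterior α − prior α and total failures = posterior β − prior β.
Total across both batches: 40−10=30 clicks, 22−8=14 non-clicks.
Subtract the second batch: 30−19=11 clicks and 14−4=10 non-clicks.

11 clicks and 10 non-clicks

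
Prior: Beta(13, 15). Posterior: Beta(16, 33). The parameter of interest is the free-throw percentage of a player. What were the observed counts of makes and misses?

3 makes and 18 misses

Beta is conjugate to the binomial likelihood: posterior = Beta(α+s, β+f).
Match parameters: s=16−13=3, f=33−15=18.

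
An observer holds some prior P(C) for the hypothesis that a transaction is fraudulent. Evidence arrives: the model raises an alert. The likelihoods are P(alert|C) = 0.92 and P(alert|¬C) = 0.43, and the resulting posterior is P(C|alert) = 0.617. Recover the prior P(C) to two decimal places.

P(C) = 0.43

Bayes' rule in odds form gives O(C|E) = O(C)·[P(E|C)/P(E|¬C)], hence O(C) = O(C|E)/LR.
Posterior odds = 0.617/(1−0.617) = 1.6110. LR = 0.92/0.43 = 2.1395.
Prior odds = 1.6110/2.1395 = 0.7530, so P(C) = 0.7530/(1+0.7530) ≈ 0.43.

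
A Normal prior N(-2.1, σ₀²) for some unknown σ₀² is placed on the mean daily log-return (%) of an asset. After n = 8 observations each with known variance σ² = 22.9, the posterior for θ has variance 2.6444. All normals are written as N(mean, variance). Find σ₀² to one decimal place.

σ₀² = 34.7

Posterior precision equals prior precision plus data precision: 1/σ_n² = 1/σ₀² + n/σ².
So 1/σ₀² = 1/2.6444 − 8/22.9 = 0.378158 − 0.349345 = 0.028813.
Hence σ₀² = 1/0.028813 ≈ 34.7.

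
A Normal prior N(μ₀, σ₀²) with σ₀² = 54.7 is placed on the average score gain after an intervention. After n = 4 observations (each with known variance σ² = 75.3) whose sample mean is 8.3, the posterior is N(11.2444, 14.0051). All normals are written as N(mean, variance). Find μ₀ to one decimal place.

μ₀ = 19.8

With known observation variance, the Normal–Normal posterior has precision τ_n = τ₀ + n/σ² and mean μ_n = (τ₀μ₀ + (n/σ²)x̄)/τ_n.
Here τ₀ = 1/54.7 = 0.018282 and τ_data = 4/75.3 = 0.053121, so τ_n = 0.071403.
Rearranging for μ₀: μ₀ = (μ_n·τ_n − τ_data·x̄)/τ₀ = (11.2444·0.071403 − 0.053121·8.3) / 0.018282 = 0.361980/0.018282 ≈ 19.8.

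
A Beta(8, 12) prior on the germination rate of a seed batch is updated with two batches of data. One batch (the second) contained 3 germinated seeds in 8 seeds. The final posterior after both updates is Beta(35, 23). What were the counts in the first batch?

Because Beta–binomial updating is additive in the counts, the combined data contributed (α_post−α_prior, β_post−β_prior) successes and failures.
Total across both batches: 35−8=27 germinated seeds, 23−12=11 non-germinating seeds.
Subtract the second batch: 27−3=24 germinated seeds and 11−5=6 non-germinating seeds.

24 germinated seeds and 6 non-germinating seeds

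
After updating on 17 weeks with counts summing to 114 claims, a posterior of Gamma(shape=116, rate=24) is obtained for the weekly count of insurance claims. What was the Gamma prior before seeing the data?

A Gamma(α, β) prior (rate parametrization) on a Poisson rate with n observations summing to S gives posterior Gamma(α+S, β+n).
So α = 116 − 114 = 2 and β = 24 − 17 = 7.

Gamma(shape=2, rate=7)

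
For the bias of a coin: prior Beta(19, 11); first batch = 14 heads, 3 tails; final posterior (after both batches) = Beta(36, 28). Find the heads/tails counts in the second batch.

Because Beta–binomial updating is additive in the counts, the combined data contributed (α_post−α_prior, β_post−β_prior) successes and failures.
Total across both batches: 36−19=17 heads, 28−11=17 tails.
Subtract the first batch: 17−14=3 heads and 17−3=14 tails.

3 heads and 14 tails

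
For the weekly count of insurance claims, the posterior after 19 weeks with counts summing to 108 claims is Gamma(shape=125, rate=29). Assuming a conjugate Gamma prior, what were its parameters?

Gamma(shape=17, rate=10)

Gamma–Poisson conjugacy: posterior shape = α + Σxᵢ, posterior rate = β + n.
So α = 125 − 108 = 17 and β = 29 − 19 = 10.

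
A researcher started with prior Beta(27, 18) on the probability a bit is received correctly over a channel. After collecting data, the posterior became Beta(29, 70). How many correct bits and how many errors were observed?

Beta is conjugate to the binomial likelihood: posterior = Beta(α+s, β+f).
Match parameters: s=29−27=2, f=70−18=52.

2 correct bits and 52 errors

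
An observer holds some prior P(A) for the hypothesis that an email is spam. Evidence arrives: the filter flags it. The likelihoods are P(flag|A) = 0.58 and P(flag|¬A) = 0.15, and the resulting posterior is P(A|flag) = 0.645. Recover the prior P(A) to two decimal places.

P(A) = 0.32

In odds form, posterior odds = prior odds × likelihood ratio, so prior odds = posterior odds ÷ LR.
Posterior odds = 0.645/(1−0.645) = 1.8169. LR = 0.58/0.15 = 3.8667.
Prior odds = 1.8169/3.8667 = 0.4699, so P(A) = 0.4699/(1+0.4699) ≈ 0.32.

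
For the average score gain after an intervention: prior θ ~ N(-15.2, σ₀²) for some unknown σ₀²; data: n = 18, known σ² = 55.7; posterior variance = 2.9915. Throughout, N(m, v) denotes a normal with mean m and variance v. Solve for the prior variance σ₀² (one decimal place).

Posterior precision equals prior precision plus data precision: 1/σ_n² = 1/σ₀² + n/σ².
So 1/σ₀² = 1/2.9915 − 18/55.7 = 0.334280 − 0.323160 = 0.011120.
Hence σ₀² = 1/0.011120 ≈ 89.9.

σ₀² = 89.9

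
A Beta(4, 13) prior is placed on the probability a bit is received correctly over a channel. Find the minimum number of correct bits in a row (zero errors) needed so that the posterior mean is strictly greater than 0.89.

After k correct bits and 0 errors the posterior is Beta(4+k, 13), with mean (4+k)/(4+13+k).
Set (4+k)/(17+k) > 0.89 and solve: k > (0.89·17 − 4)/(1 − 0.89) = 101.182.
The smallest integer exceeding 101.182 is 102.

k = 102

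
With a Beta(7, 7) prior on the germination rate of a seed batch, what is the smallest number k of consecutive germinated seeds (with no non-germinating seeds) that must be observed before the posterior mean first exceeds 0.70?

After k germinated seeds and 0 non-germinating seeds the posterior is Beta(7+k, 7), with mean (7+k)/(7+7+k).
Set (7+k)/(14+k) > 0.70 and solve: k > (0.70·14 − 7)/(1 − 0.70) = 9.333.
The smallest integer exceeding 9.333 is 10, and checking k=10: (17)/(24) = 0.7083 > 0.70.

k = 10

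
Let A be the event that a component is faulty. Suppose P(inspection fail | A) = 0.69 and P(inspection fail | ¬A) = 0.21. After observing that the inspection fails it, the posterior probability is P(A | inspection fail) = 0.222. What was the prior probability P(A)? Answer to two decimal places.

P(A) = 0.08

Bayes' rule in odds form gives O(A|E) = O(A)·[P(E|A)/P(E|¬A)], hence O(A) = O(A|E)/LR.
Posterior odds = 0.222/(1−0.222) = 0.2853. LR = 0.69/0.21 = 3.2857.
Prior odds = 0.2853/3.2857 = 0.0868, so P(A) = 0.0868/(1+0.0868) ≈ 0.08.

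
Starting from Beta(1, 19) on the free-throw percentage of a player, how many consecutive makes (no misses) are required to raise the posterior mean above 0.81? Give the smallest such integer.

k = 81

After k makes and 0 misses the posterior is Beta(1+k, 19), with mean (1+k)/(1+19+k).
Set (1+k)/(20+k) > 0.81 and solve: k > (0.81·20 − 1)/(1 − 0.81) = 80.000.
The smallest integer exceeding 80.000 is 81.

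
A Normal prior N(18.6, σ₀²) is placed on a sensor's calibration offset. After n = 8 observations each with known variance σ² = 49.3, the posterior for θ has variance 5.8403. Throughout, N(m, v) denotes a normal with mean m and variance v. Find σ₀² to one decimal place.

σ₀² = 111.7

For the Normal–Normal model with known σ², precisions add: τ_n = τ₀ + n/σ².
So 1/σ₀² = 1/5.8403 − 8/49.3 = 0.171224 − 0.162272 = 0.008952.
Hence σ₀² = 1/0.008952 ≈ 111.7.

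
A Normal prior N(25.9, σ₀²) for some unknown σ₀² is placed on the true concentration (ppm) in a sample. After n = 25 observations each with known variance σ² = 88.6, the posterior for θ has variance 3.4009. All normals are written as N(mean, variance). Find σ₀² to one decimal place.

σ₀² = 84.2

Posterior precision equals prior precision plus data precision: 1/σ_n² = 1/σ₀² + n/σ².
So 1/σ₀² = 1/3.4009 − 25/88.6 = 0.294040 − 0.282167 = 0.011873.
Hence σ₀² = 1/0.011873 ≈ 84.2.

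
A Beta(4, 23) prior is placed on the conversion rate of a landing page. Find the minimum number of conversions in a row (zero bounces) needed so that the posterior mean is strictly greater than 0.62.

After k conversions and 0 bounces the posterior is Beta(4+k, 23), with mean (4+k)/(4+23+k).
Set (4+k)/(27+k) > 0.62 and solve: k > (0.62·27 − 4)/(1 − 0.62) = 33.526.
The smallest integer exceeding 33.526 is 34, and checking k=34: (38)/(61) = 0.6230 > 0.62.

k = 34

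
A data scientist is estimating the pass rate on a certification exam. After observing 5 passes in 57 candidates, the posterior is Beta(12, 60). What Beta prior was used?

A Beta(a, b) prior with s successes and f failures in binomial data gives a Beta(a+s, b+f) posterior.
So a = 12 − 5 = 7 and b = 60 − 52 = 8.

Beta(7, 8)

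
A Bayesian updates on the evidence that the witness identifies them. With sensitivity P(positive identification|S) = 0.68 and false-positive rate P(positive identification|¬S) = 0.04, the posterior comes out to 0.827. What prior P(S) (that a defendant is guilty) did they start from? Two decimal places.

In odds form, posterior odds = prior odds × likelihood ratio, so prior odds = posterior odds ÷ LR.
Posterior odds = 0.827/(1−0.827) = 4.7803. LR = 0.68/0.04 = 17.0000.
Prior odds = 4.7803/17.0000 = 0.2812, so P(S) = 0.2812/(1+0.2812) ≈ 0.22.

P(S) = 0.22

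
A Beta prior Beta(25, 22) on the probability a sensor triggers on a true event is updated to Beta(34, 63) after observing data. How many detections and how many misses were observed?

Under Beta–binomial conjugacy the posterior parameters are (α+s, β+f).
Match parameters: s=34−25=9, f=63−22=41.

9 detections and 41 misses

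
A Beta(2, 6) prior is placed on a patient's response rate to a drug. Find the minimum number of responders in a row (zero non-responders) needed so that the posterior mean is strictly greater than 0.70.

k = 13

After k responders and 0 non-responders the posterior is Beta(2+k, 6), with mean (2+k)/(2+6+k).
Set (2+k)/(8+k) > 0.70 and solve: k > (0.70·8 − 2)/(1 − 0.70) = 12.000.
The smallest integer exceeding 12.000 is 13.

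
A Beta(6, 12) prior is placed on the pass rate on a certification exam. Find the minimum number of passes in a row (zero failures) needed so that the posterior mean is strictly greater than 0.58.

k = 11

After k passes and 0 failures the posterior is Beta(6+k, 12), with mean (6+k)/(6+12+k).
Set (6+k)/(18+k) > 0.58 and solve: k > (0.58·18 − 6)/(1 − 0.58) = 10.571.
The smallest integer exceeding 10.571 is 11, and checking k=11: (17)/(29) = 0.5862 > 0.58.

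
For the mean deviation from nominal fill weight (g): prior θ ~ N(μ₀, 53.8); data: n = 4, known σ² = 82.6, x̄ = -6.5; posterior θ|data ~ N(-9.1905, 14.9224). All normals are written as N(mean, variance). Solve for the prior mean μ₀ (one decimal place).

μ₀ = -16.2

The posterior mean is a precision-weighted average: μ_n = (τ₀μ₀ + τ_data·x̄)/(τ₀+τ_data), with τ₀=1/σ₀² and τ_data=n/σ².
Here τ₀ = 1/53.8 = 0.018587 and τ_data = 4/82.6 = 0.048426, so τ_n = 0.067013.
Rearranging for μ₀: μ₀ = (μ_n·τ_n − τ_data·x̄)/τ₀ = (-9.1905·0.067013 − 0.048426·-6.5) / 0.018587 = -0.301114/0.018587 ≈ -16.2.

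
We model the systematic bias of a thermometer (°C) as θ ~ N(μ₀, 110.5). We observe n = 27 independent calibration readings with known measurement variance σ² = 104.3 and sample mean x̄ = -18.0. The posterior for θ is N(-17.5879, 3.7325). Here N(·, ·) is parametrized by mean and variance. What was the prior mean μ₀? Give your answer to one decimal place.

μ₀ = -5.8

The posterior mean is a precision-weighted average: μ_n = (τ₀μ₀ + τ_data·x̄)/(τ₀+τ_data), with τ₀=1/σ₀² and τ_data=n/σ².
Here τ₀ = 1/110.5 = 0.009050 and τ_data = 27/104.3 = 0.258869, so τ_n = 0.267919.
Rearranging for μ₀: μ₀ = (μ_n·τ_n − τ_data·x̄)/τ₀ = (-17.5879·0.267919 − 0.258869·-18.0) / 0.009050 = -0.052491/0.009050 ≈ -5.8.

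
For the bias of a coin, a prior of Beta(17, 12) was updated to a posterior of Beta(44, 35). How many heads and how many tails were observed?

27 heads and 23 tails

Beta is conjugate to the binomial likelihood: posterior = Beta(α+s, β+f).
So s = 44 − 17 = 27 and f = 35 − 12 = 23.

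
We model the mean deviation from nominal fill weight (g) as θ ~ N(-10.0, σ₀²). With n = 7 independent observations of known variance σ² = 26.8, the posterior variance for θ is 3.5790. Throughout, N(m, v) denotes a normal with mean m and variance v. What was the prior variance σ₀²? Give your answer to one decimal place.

σ₀² = 54.9

Posterior precision equals prior precision plus data precision: 1/σ_n² = 1/σ₀² + n/σ².
So 1/σ₀² = 1/3.5790 − 7/26.8 = 0.279408 − 0.261194 = 0.018214.
Hence σ₀² = 1/0.018214 ≈ 54.9.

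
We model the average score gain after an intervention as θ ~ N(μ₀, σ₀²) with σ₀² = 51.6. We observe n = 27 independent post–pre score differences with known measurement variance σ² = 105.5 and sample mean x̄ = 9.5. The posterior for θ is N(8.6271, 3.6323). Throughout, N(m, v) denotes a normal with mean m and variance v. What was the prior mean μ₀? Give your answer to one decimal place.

μ₀ = -2.9

The posterior mean is a precision-weighted average: μ_n = (τ₀μ₀ + τ_data·x̄)/(τ₀+τ_data), with τ₀=1/σ₀² and τ_data=n/σ².
Here τ₀ = 1/51.6 = 0.019380 and τ_data = 27/105.5 = 0.255924, so τ_n = 0.275304.
Rearranging for μ₀: μ₀ = (μ_n·τ_n − τ_data·x̄)/τ₀ = (8.6271·0.275304 − 0.255924·9.5) / 0.019380 = -0.056203/0.019380 ≈ -2.9.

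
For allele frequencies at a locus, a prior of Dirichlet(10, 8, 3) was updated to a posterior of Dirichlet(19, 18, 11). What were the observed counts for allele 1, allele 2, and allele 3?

counts (9, 10, 8)

For a Dirichlet(α) prior with multinomial counts c, the posterior is Dirichlet(α + c) componentwise.
Counts are posterior − prior componentwise: 19−10=9, 18−8=10, 11−3=8.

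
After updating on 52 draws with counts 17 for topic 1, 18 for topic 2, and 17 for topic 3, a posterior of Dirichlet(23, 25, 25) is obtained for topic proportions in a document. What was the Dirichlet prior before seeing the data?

Dirichlet(6, 7, 8)

For a Dirichlet(α) prior with multinomial counts c, the posterior is Dirichlet(α + c) componentwise.
Subtract each count from the matching posterior parameter: 23−17=6, 25−18=7, 25−17=8.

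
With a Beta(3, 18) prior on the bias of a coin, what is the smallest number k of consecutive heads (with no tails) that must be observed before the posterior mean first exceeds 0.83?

k = 85

After k heads and 0 tails the posterior is Beta(3+k, 18), with mean (3+k)/(3+18+k).
Set (3+k)/(21+k) > 0.83 and solve: k > (0.83·21 − 3)/(1 − 0.83) = 84.882.
The smallest integer exceeding 84.882 is 85, and checking k=85: (88)/(106) = 0.8302 > 0.83.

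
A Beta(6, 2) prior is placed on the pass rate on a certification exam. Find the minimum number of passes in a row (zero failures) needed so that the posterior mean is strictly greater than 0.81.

After k passes and 0 failures the posterior is Beta(6+k, 2), with mean (6+k)/(6+2+k).
Set (6+k)/(8+k) > 0.81 and solve: k > (0.81·8 − 6)/(1 − 0.81) = 2.526.
The smallest integer exceeding 2.526 is 3, and checking k=3: (9)/(11) = 0.8182 > 0.81.

k = 3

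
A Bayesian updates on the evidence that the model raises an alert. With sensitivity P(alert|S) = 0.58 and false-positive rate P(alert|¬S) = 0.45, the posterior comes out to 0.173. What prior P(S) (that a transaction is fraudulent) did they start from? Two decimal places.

Bayes' rule in odds form gives O(S|E) = O(S)·[P(E|S)/P(E|¬S)], hence O(S) = O(S|E)/LR.
Posterior odds = 0.173/(1−0.173) = 0.2092. LR = 0.58/0.45 = 1.2889.
Prior odds = 0.2092/1.2889 = 0.1623, so P(S) = 0.1623/(1+0.1623) ≈ 0.14.

P(S) = 0.14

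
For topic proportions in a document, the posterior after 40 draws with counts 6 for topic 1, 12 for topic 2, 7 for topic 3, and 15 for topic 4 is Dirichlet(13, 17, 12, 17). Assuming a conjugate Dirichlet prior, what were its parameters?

Dirichlet(7, 5, 5, 2)

For a Dirichlet(α) prior with multinomial counts c, the posterior is Dirichlet(α + c) componentwise.
Subtract each count from the matching posterior parameter: 13−6=7, 17−12=5, 12−7=5, 17−15=2.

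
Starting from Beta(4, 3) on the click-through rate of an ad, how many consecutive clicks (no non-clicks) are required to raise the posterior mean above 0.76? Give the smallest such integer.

After k clicks and 0 non-clicks the posterior is Beta(4+k, 3), with mean (4+k)/(4+3+k).
Set (4+k)/(7+k) > 0.76 and solve: k > (0.76·7 − 4)/(1 − 0.76) = 5.500.
The smallest integer exceeding 5.500 is 6.

k = 6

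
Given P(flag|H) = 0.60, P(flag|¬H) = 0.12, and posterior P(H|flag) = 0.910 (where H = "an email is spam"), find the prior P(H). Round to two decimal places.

P(H) = 0.67

In odds form, posterior odds = prior odds × likelihood ratio, so prior odds = posterior odds ÷ LR.
Posterior odds = 0.910/(1−0.910) = 10.1111. LR = 0.60/0.12 = 5.0000.
Prior odds = 10.1111/5.0000 = 2.0222, so P(H) = 2.0222/(1+2.0222) ≈ 0.67.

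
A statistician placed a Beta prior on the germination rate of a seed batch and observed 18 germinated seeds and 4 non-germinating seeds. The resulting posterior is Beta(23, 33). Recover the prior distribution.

Beta(5, 29)

Under Beta–binomial conjugacy the posterior parameters are (a+s, b+f).
So a = 23 − 18 = 5 and b = 33 − 4 = 29.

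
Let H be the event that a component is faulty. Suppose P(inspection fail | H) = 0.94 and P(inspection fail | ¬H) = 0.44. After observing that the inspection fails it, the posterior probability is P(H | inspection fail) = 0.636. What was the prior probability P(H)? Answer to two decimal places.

P(H) = 0.45

In odds form, posterior odds = prior odds × likelihood ratio, so prior odds = posterior odds ÷ LR.
Posterior odds = 0.636/(1−0.636) = 1.7473. LR = 0.94/0.44 = 2.1364.
Prior odds = 1.7473/2.1364 = 0.8179, so P(H) = 0.8179/(1+0.8179) ≈ 0.45.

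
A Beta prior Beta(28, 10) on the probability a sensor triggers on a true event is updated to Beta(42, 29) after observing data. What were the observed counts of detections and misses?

Under Beta–binomial conjugacy the posterior parameters are (α+s, β+f).
Match parameters: s=42−28=14, f=29−10=19.

14 detections and 19 misses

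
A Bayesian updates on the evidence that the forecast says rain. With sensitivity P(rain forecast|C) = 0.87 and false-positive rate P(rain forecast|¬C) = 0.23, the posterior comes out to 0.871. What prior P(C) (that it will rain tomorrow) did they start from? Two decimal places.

P(C) = 0.64

In odds form, posterior odds = prior odds × likelihood ratio, so prior odds = posterior odds ÷ LR.
Posterior odds = 0.871/(1−0.871) = 6.7519. LR = 0.87/0.23 = 3.7826.
Prior odds = 6.7519/3.7826 = 1.7850, so P(C) = 1.7850/(1+1.7850) ≈ 0.64.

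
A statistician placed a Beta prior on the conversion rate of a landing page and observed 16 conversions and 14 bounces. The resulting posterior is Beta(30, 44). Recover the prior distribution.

A Beta(α, β) prior with s successes and f failures in binomial data gives a Beta(α+s, β+f) posterior.
So α = 30 − 16 = 14 and β = 44 − 14 = 30.

Beta(14, 30)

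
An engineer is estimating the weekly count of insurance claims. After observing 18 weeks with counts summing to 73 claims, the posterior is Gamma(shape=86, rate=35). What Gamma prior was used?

Gamma(shape=13, rate=17)

A Gamma(α, β) prior (rate parametrization) on a Poisson rate with n observations summing to S gives posterior Gamma(α+S, β+n).
So α = 86 − 73 = 13 and β = 35 − 18 = 17.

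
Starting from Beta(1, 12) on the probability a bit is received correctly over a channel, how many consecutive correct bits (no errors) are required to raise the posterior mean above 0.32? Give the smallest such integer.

After k correct bits and 0 errors the posterior is Beta(1+k, 12), with mean (1+k)/(1+12+k).
Set (1+k)/(13+k) > 0.32 and solve: k > (0.32·13 − 1)/(1 − 0.32) = 4.647.
The smallest integer exceeding 4.647 is 5.

k = 5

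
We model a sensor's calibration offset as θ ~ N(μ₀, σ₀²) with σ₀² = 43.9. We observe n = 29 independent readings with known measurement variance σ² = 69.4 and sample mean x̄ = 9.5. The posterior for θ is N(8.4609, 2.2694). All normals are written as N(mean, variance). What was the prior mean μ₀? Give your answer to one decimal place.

μ₀ = -10.6

With known observation variance, the Normal–Normal posterior has precision τ_n = τ₀ + n/σ² and mean μ_n = (τ₀μ₀ + (n/σ²)x̄)/τ_n.
Here τ₀ = 1/43.9 = 0.022779 and τ_data = 29/69.4 = 0.417867, so τ_n = 0.440646.
Rearranging for μ₀: μ₀ = (μ_n·τ_n − τ_data·x̄)/τ₀ = (8.4609·0.440646 − 0.417867·9.5) / 0.022779 = -0.241475/0.022779 ≈ -10.6.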